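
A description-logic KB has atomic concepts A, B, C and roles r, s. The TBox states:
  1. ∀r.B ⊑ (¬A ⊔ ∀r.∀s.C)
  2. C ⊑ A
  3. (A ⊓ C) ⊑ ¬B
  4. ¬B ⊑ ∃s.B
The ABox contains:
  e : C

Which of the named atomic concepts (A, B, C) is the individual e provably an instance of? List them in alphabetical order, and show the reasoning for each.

1. e : A?  L(e) = {C} ∪ {¬A}
   clash {A, ¬A} at e — e ∈ A
2. e : B?  L(e) = {C} ∪ {¬B}
   apply at e: C⊑A; ¬B⊑∃s.B
   open: L(e) ⊇ {A, C, ¬B, ∃r.¬B, ∃s.B} (+ ∃-successors) — e ∉ B possible
3. e : C?  L(e) = {C} ∪ {¬C}
   clash {C, ¬C} at e — e ∈ C
4. Entailed for e: {A, C}

{A, C}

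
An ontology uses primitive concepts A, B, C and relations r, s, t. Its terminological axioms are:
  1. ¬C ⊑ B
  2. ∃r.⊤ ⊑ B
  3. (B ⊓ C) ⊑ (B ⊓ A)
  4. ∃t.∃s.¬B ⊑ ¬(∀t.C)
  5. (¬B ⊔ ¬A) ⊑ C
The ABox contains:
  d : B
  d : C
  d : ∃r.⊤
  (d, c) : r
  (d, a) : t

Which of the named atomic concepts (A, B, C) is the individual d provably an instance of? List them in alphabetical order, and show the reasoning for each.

1. d : A?  L(d) = {B, C, ∃r.⊤} ∪ {¬A}
   clash {A, ¬A} at d — d ∈ A
2. d : B?  L(d) = {B, C, ∃r.⊤} ∪ {¬B}
   clash {B, ¬B} at d — d ∈ B
3. d : C?  L(d) = {B, C, ∃r.⊤} ∪ {¬C}
   clash {C, ¬C} at d — d ∈ C
4. Entailed for d: {A, B, C}

{A, B, C}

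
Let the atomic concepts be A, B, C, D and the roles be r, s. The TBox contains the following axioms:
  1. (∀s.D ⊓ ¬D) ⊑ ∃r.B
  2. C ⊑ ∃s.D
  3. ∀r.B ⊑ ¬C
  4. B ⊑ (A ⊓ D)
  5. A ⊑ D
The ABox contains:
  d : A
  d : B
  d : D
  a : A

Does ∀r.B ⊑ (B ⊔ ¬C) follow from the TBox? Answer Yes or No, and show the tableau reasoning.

Yes

1. ∀r.B ⊑ (B ⊔ ¬C)  ⇔  (∀r.B ⊓ (¬B ⊓ C)) unsat w.r.t. T
   all branches close; clash {C, ¬C} at x₀
2. Hence ∀r.B ⊑ (B ⊔ ¬C): entailed.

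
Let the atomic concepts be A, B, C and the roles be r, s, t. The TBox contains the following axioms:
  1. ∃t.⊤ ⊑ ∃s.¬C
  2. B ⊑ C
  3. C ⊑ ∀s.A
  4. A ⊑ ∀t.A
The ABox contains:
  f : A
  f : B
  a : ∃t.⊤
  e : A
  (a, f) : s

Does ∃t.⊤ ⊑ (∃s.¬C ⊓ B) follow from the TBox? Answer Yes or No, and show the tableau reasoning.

No

1. ∃t.⊤ ⊑ (∃s.¬C ⊓ B)  ⇔  (∃t.⊤ ⊓ (∀s.C ⊔ ¬B)) unsat w.r.t. T
   apply at x₀: ∃t.⊤⊑∃s.¬C
   open: L(x₀) ⊇ {¬A, ¬B, ¬C, ∃s.¬C, ∃t.⊤} (+ ∃-successors)
2. Hence ∃t.⊤ ⊑ (∃s.¬C ⊓ B): not entailed.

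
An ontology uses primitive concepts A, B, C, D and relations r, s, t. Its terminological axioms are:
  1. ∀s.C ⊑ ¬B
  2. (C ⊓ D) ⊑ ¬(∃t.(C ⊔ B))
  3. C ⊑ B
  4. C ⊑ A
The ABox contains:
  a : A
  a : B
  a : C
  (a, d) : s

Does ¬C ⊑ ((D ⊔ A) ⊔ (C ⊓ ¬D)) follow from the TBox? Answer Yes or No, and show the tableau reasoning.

1. ¬C ⊑ ((D ⊔ A) ⊔ (C ⊓ ¬D))  ⇔  (¬C ⊓ ((¬D ⊓ ¬A) ⊓ (¬C ⊔ D))) unsat w.r.t. T
   open: L(x₀) ⊇ {¬A, ¬C, ¬D, ∃s.¬C} (+ ∃-successors)
2. Hence ¬C ⊑ ((D ⊔ A) ⊔ (C ⊓ ¬D)): not entailed.

No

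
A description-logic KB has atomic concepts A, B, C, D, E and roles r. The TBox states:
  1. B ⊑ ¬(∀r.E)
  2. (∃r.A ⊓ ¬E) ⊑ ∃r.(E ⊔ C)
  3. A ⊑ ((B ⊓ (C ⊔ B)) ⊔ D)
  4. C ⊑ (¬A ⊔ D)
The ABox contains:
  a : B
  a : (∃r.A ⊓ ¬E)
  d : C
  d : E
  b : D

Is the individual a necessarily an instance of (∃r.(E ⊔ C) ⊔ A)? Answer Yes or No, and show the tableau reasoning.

1. a : (∃r.(E ⊔ C) ⊔ A)?  L(a) = {B, (∃r.A ⊓ ¬E)} ∪ {(∀r.(¬E ⊓ ¬C) ⊓ ¬A)}
   clash {C, ¬C} at an ∃-successor — a ∈ (∃r.(E ⊔ C) ⊔ A)
2. Hence a : (∃r.(E ⊔ C) ⊔ A): entailed.

Yes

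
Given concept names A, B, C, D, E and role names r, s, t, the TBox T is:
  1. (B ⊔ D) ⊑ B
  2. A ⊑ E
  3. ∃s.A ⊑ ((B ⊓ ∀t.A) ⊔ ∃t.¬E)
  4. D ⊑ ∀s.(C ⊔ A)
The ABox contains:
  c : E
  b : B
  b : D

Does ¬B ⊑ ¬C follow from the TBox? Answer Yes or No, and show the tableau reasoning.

1. ¬B ⊑ ¬C  ⇔  (¬B ⊓ C) unsat w.r.t. T
   open: L(x₀) ⊇ {C, ¬A, ¬B, ¬D, ∀s.¬A}
2. Hence ¬B ⊑ ¬C: not entailed.

No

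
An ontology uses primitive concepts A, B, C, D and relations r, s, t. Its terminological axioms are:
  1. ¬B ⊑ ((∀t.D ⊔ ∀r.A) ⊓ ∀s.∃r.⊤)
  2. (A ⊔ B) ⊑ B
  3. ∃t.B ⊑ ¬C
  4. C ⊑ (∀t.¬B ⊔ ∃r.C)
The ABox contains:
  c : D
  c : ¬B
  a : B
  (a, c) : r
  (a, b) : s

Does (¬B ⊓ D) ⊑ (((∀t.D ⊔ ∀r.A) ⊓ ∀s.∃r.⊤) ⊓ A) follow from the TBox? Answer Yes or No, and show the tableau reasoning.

No

1. (¬B ⊓ D) ⊑ (((∀t.D ⊔ ∀r.A) ⊓ ∀s.∃r.⊤) ⊓ A)  ⇔  ((¬B ⊓ D) ⊓ (((∃t.¬D ⊓ ∃r.¬A) ⊔ ∃s.∀r.⊥) ⊔ ¬A)) unsat w.r.t. T
   apply at x₀: ¬B⊑((∀t.D ⊔ ∀r.A) ⊓ ∀s.∃r.⊤)
   open: L(x₀) ⊇ {D, ¬A, ¬B, ¬C, ∀s.∃r.⊤, …}
2. Hence (¬B ⊓ D) ⊑ (((∀t.D ⊔ ∀r.A) ⊓ ∀s.∃r.⊤) ⊓ A): not entailed.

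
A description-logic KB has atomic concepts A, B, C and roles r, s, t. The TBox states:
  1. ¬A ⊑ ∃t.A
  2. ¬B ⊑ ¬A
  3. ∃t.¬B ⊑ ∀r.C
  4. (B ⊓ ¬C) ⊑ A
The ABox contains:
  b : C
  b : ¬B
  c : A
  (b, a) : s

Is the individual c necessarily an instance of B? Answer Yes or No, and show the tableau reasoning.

Yes

1. c : B?  L(c) = {A} ∪ {¬B}
   clash {A, ¬A} at c — c ∈ B
2. Hence c : B: entailed.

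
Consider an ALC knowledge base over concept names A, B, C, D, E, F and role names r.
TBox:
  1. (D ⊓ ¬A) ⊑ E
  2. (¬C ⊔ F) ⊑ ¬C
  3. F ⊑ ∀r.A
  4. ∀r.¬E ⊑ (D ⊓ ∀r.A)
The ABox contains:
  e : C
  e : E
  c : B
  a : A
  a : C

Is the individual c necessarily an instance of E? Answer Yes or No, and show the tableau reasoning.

No

1. c : E?  L(c) = {B} ∪ {¬E}
   open: L(c) ⊇ {B, C, ¬D, ¬E, ¬F, …} (+ ∃-successors) — c ∉ E possible
2. Hence c : E: not entailed.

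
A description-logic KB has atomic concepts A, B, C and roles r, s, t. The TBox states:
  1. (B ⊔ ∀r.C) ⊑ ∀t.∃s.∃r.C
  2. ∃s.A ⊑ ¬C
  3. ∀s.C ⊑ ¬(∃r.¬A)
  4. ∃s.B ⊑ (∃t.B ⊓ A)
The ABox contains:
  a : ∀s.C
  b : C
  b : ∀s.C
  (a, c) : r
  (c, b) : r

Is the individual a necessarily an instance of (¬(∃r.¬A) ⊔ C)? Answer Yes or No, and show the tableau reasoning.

1. a : (¬(∃r.¬A) ⊔ C)?  L(a) = {∀s.C} ∪ {(∃r.¬A ⊓ ¬C)}
   clash {A, ¬A} at an ∃-successor — a ∈ (¬(∃r.¬A) ⊔ C)
2. Hence a : (¬(∃r.¬A) ⊔ C): entailed.

Yes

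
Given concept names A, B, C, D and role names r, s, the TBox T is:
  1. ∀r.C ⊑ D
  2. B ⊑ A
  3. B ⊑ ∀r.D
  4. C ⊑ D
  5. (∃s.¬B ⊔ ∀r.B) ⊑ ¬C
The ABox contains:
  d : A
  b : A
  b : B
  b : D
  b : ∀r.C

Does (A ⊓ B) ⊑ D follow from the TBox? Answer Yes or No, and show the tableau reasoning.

No

1. (A ⊓ B) ⊑ D  ⇔  ((A ⊓ B) ⊓ ¬D) unsat w.r.t. T
   apply at x₀: B⊑∀r.D
   open: L(x₀) ⊇ {A, B, ¬C, ¬D, ∀r.D, …} (+ ∃-successors)
2. Hence (A ⊓ B) ⊑ D: not entailed.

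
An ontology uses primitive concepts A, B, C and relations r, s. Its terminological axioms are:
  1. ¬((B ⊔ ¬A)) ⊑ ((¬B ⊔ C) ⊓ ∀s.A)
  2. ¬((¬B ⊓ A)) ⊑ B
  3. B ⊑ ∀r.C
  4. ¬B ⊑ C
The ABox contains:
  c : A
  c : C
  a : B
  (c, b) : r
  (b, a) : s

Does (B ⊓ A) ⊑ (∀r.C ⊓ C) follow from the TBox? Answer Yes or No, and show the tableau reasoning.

No

1. (B ⊓ A) ⊑ (∀r.C ⊓ C)  ⇔  ((B ⊓ A) ⊓ (∃r.¬C ⊔ ¬C)) unsat w.r.t. T
   apply at x₀: B⊑∀r.C
   open: L(x₀) ⊇ {A, B, ¬C, ∀r.C}
2. Hence (B ⊓ A) ⊑ (∀r.C ⊓ C): not entailed.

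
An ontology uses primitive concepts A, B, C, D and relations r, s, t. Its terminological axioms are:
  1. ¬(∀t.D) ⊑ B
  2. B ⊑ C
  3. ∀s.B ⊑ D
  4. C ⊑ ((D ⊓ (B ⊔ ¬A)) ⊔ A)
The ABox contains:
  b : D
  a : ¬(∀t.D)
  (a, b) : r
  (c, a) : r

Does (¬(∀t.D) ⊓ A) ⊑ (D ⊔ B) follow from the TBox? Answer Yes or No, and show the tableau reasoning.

1. (¬(∀t.D) ⊓ A) ⊑ (D ⊔ B)  ⇔  ((∃t.¬D ⊓ A) ⊓ (¬D ⊓ ¬B)) unsat w.r.t. T
   all branches close; clash {B, ¬B} at x₀
2. Hence (¬(∀t.D) ⊓ A) ⊑ (D ⊔ B): entailed.

Yes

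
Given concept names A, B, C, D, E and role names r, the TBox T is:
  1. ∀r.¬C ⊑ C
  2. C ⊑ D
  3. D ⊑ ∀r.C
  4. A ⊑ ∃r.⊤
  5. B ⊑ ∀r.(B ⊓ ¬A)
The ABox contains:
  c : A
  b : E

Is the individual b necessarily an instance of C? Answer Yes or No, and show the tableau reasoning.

No

1. b : C?  L(b) = {E} ∪ {¬C}
   open: L(b) ⊇ {E, ¬A, ¬B, ¬C, ¬D, …} (+ ∃-successors) — b ∉ C possible
2. Hence b : C: not entailed.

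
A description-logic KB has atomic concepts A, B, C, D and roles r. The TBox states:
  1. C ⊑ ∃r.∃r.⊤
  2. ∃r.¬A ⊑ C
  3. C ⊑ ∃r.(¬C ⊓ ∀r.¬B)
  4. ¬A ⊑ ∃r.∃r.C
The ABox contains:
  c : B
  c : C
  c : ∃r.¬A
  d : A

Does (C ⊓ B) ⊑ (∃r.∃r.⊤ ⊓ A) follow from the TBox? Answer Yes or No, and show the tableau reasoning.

No

1. (C ⊓ B) ⊑ (∃r.∃r.⊤ ⊓ A)  ⇔  ((C ⊓ B) ⊓ (∀r.∀r.⊥ ⊔ ¬A)) unsat w.r.t. T
   apply at x₀: C⊑∃r.∃r.⊤; C⊑∃r.(¬C ⊓ ∀r.¬B)
   open: L(x₀) ⊇ {B, C, ¬A, ∃r.(¬C ⊓ ∀r.¬B), ∃r.∃r.C, …} (+ ∃-successors)
2. Hence (C ⊓ B) ⊑ (∃r.∃r.⊤ ⊓ A): not entailed.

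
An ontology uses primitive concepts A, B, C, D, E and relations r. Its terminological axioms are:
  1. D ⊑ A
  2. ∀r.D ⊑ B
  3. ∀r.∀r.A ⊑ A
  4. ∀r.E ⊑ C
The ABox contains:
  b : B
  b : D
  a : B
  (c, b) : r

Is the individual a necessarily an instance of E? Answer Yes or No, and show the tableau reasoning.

1. a : E?  L(a) = {B} ∪ {¬E}
   open: L(a) ⊇ {B, ¬D, ¬E, ∃r.¬E, ∃r.∃r.¬A} (+ ∃-successors) — a ∉ E possible
2. Hence a : E: not entailed.

No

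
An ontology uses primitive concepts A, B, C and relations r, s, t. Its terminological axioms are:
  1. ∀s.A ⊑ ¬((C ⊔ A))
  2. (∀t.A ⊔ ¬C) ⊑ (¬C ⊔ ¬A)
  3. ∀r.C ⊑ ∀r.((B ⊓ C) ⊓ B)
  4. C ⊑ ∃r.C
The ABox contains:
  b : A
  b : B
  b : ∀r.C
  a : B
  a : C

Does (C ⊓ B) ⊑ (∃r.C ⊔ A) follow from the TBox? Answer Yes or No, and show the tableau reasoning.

1. (C ⊓ B) ⊑ (∃r.C ⊔ A)  ⇔  ((C ⊓ B) ⊓ (∀r.¬C ⊓ ¬A)) unsat w.r.t. T
   all branches close; clash {C, ¬C} at x₀
2. Hence (C ⊓ B) ⊑ (∃r.C ⊔ A): entailed.

Yes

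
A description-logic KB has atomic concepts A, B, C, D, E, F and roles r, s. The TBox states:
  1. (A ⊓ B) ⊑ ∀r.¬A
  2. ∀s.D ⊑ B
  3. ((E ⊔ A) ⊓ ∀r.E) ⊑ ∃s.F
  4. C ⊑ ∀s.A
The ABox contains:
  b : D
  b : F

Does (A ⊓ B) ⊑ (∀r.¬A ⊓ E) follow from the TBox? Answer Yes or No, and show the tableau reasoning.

1. (A ⊓ B) ⊑ (∀r.¬A ⊓ E)  ⇔  ((A ⊓ B) ⊓ (∃r.A ⊔ ¬E)) unsat w.r.t. T
   apply at x₀: (A ⊓ B)⊑∀r.¬A
   open: L(x₀) ⊇ {A, B, ¬C, ¬E, ∀r.¬A, …} (+ ∃-successors)
2. Hence (A ⊓ B) ⊑ (∀r.¬A ⊓ E): not entailed.

No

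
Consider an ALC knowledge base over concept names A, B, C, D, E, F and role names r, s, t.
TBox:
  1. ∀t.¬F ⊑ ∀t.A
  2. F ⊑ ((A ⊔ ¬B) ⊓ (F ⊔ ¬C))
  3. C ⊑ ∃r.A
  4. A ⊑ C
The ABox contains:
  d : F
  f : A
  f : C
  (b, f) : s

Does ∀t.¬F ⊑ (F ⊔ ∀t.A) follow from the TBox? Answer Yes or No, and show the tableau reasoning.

1. ∀t.¬F ⊑ (F ⊔ ∀t.A)  ⇔  (∀t.¬F ⊓ (¬F ⊓ ∃t.¬A)) unsat w.r.t. T
   all branches close; clash {A, ¬A} at an ∃-successor
2. Hence ∀t.¬F ⊑ (F ⊔ ∀t.A): entailed.

Yes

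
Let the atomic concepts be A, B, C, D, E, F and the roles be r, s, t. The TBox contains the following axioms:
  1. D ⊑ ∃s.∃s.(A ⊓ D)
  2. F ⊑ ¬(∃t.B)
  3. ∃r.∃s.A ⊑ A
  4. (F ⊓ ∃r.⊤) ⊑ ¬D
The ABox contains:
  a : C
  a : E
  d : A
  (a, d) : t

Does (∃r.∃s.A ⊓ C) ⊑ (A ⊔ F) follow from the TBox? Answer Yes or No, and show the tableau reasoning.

1. (∃r.∃s.A ⊓ C) ⊑ (A ⊔ F)  ⇔  ((∃r.∃s.A ⊓ C) ⊓ (¬A ⊓ ¬F)) unsat w.r.t. T
   all branches close; clash {A, ¬A} at x₀
2. Hence (∃r.∃s.A ⊓ C) ⊑ (A ⊔ F): entailed.

Yes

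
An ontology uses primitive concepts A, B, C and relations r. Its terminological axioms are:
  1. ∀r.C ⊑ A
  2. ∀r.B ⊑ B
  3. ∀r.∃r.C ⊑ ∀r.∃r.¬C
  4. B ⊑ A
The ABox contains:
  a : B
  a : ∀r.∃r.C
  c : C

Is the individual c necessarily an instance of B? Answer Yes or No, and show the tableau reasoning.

1. c : B?  L(c) = {C} ∪ {¬B}
   open: L(c) ⊇ {C, ¬B, ∃r.¬B, ∃r.¬C, ∃r.∀r.¬C} (+ ∃-successors) — c ∉ B possible
2. Hence c : B: not entailed.

No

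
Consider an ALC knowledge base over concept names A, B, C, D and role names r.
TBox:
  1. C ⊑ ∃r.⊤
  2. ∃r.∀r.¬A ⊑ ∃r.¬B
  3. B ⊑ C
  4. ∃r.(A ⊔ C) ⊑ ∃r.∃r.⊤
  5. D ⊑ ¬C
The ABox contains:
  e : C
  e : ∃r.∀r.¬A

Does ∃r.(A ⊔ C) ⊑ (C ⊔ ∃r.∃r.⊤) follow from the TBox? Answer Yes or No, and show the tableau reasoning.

1. ∃r.(A ⊔ C) ⊑ (C ⊔ ∃r.∃r.⊤)  ⇔  (∃r.(A ⊔ C) ⊓ (¬C ⊓ ∀r.∀r.⊥)) unsat w.r.t. T
   all branches close; clash {C, ¬C} at x₀
2. Hence ∃r.(A ⊔ C) ⊑ (C ⊔ ∃r.∃r.⊤): entailed.

Yes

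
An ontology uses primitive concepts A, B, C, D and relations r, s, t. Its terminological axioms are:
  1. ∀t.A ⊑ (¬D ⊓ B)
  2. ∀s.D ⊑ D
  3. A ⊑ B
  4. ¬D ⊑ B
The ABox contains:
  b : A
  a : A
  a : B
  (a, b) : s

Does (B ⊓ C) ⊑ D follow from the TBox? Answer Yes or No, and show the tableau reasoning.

No

1. (B ⊓ C) ⊑ D  ⇔  ((B ⊓ C) ⊓ ¬D) unsat w.r.t. T
   open: L(x₀) ⊇ {B, C, ¬D, ∃s.¬D, ∃t.¬A} (+ ∃-successors)
2. Hence (B ⊓ C) ⊑ D: not entailed.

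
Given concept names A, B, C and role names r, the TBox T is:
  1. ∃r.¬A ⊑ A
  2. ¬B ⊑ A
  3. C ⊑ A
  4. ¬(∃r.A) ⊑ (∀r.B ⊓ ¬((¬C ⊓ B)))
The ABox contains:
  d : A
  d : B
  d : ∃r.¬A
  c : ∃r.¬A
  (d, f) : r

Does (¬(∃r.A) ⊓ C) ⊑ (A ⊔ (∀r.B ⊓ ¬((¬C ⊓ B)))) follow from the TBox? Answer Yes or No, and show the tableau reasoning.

Yes

1. (¬(∃r.A) ⊓ C) ⊑ (A ⊔ (∀r.B ⊓ ¬((¬C ⊓ B))))  ⇔  ((∀r.¬A ⊓ C) ⊓ (¬A ⊓ (∃r.¬B ⊔ (¬C ⊓ B)))) unsat w.r.t. T
   all branches close; clash {A, ¬A} at x₀
2. Hence (¬(∃r.A) ⊓ C) ⊑ (A ⊔ (∀r.B ⊓ ¬((¬C ⊓ B)))): entailed.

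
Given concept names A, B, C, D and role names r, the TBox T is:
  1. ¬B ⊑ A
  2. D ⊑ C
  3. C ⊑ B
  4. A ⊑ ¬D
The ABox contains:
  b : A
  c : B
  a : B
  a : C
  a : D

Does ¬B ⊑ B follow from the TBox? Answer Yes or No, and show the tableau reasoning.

1. ¬B ⊑ B  ⇔  (¬B ⊓ ¬B) unsat w.r.t. T
   apply at x₀: ¬B⊑A
   open: L(x₀) ⊇ {A, ¬B, ¬C, ¬D}
2. Hence ¬B ⊑ B: not entailed.

No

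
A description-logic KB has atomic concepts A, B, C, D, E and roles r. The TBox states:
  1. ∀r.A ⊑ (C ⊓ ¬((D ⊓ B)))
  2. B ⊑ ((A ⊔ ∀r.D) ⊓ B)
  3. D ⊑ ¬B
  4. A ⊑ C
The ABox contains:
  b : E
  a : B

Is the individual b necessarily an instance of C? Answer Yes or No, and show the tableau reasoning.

No

1. b : C?  L(b) = {E} ∪ {¬C}
   open: L(b) ⊇ {E, ¬A, ¬B, ¬C, ¬D, …} (+ ∃-successors) — b ∉ C possible
2. Hence b : C: not entailed.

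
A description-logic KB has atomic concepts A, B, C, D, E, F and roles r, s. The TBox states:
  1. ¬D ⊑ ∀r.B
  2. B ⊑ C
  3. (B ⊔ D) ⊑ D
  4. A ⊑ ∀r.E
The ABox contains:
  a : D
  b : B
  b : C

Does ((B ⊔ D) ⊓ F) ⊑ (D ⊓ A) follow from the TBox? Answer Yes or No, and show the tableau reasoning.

No

1. ((B ⊔ D) ⊓ F) ⊑ (D ⊓ A)  ⇔  (((B ⊔ D) ⊓ F) ⊓ (¬D ⊔ ¬A)) unsat w.r.t. T
   apply at x₀: (B ⊔ D)⊑D
   open: L(x₀) ⊇ {B, C, D, F, ¬A}
2. Hence ((B ⊔ D) ⊓ F) ⊑ (D ⊓ A): not entailed.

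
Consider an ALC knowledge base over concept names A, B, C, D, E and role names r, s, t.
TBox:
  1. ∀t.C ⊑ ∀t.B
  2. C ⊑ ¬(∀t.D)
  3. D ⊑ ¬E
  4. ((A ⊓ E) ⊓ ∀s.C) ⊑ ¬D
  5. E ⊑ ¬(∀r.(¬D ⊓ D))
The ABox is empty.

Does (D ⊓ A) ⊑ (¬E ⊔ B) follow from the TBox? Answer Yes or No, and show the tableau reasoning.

1. (D ⊓ A) ⊑ (¬E ⊔ B)  ⇔  ((D ⊓ A) ⊓ (E ⊓ ¬B)) unsat w.r.t. T
   all branches close; clash {E, ¬E} at x₀
2. Hence (D ⊓ A) ⊑ (¬E ⊔ B): entailed.

Yes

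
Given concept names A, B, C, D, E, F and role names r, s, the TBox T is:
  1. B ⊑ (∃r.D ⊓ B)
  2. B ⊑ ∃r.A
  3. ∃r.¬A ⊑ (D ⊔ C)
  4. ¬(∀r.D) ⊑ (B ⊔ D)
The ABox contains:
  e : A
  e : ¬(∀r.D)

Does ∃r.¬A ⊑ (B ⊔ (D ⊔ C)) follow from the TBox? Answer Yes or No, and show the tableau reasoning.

Yes

1. ∃r.¬A ⊑ (B ⊔ (D ⊔ C))  ⇔  (∃r.¬A ⊓ (¬B ⊓ (¬D ⊓ ¬C))) unsat w.r.t. T
   all branches close; clash {C, ¬C} at x₀
2. Hence ∃r.¬A ⊑ (B ⊔ (D ⊔ C)): entailed.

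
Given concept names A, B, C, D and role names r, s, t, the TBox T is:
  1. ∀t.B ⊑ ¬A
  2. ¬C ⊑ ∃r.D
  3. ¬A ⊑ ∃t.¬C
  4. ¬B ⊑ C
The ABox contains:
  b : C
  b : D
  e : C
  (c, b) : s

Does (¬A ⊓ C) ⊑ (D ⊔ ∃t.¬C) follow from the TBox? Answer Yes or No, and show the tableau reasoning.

Yes

1. (¬A ⊓ C) ⊑ (D ⊔ ∃t.¬C)  ⇔  ((¬A ⊓ C) ⊓ (¬D ⊓ ∀t.C)) unsat w.r.t. T
   all branches close; clash {C, ¬C} at an ∃-successor
2. Hence (¬A ⊓ C) ⊑ (D ⊔ ∃t.¬C): entailed.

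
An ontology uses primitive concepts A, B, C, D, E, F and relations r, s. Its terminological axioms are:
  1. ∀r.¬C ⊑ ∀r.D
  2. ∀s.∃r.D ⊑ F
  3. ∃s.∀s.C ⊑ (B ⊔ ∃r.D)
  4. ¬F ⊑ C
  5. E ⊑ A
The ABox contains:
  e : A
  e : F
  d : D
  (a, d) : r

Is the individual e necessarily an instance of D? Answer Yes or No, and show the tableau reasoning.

No

1. e : D?  L(e) = {A, F} ∪ {¬D}
   open: L(e) ⊇ {A, F, ¬D, ∀s.∃s.¬C, ∃r.C} (+ ∃-successors) — e ∉ D possible
2. Hence e : D: not entailed.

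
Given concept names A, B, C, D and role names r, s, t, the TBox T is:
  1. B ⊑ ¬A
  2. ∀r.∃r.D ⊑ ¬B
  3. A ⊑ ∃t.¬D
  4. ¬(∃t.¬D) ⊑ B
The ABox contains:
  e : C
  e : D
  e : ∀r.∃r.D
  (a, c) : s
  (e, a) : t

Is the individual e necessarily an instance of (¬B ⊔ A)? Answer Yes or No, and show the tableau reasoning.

Yes

1. e : (¬B ⊔ A)?  L(e) = {C, D, ∀r.∃r.D} ∪ {(B ⊓ ¬A)}
   clash {B, ¬B} at e — e ∈ (¬B ⊔ A)
2. Hence e : (¬B ⊔ A): entailed.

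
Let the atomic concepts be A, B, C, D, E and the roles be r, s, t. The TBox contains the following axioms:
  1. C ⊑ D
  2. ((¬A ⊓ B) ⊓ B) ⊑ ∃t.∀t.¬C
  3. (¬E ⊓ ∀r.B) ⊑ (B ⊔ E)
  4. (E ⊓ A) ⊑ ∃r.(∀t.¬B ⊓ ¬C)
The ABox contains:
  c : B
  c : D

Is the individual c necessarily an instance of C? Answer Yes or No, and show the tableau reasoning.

No

1. c : C?  L(c) = {B, D} ∪ {¬C}
   open: L(c) ⊇ {A, B, D, E, ¬C, …} (+ ∃-successors) — c ∉ C possible
2. Hence c : C: not entailed.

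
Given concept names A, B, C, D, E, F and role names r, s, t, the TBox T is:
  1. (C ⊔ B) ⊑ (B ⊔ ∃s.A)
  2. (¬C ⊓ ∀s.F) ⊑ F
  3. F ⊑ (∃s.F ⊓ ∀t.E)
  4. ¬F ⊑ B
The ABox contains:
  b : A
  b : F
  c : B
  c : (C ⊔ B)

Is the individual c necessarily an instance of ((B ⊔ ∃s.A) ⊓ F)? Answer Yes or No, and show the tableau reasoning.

No

1. c : ((B ⊔ ∃s.A) ⊓ F)?  L(c) = {B, (C ⊔ B)} ∪ {((¬B ⊓ ∀s.¬A) ⊔ ¬F)}
   apply at c: (C ⊔ B)⊑(B ⊔ ∃s.A)
   open: L(c) ⊇ {B, C, ¬F} — c ∉ ((B ⊔ ∃s.A) ⊓ F) possible
2. Hence c : ((B ⊔ ∃s.A) ⊓ F): not entailed.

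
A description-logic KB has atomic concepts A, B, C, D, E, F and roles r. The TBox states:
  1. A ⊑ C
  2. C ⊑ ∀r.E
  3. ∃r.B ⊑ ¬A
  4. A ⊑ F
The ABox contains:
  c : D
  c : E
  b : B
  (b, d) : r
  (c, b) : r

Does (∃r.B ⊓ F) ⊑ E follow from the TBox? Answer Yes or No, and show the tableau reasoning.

1. (∃r.B ⊓ F) ⊑ E  ⇔  ((∃r.B ⊓ F) ⊓ ¬E) unsat w.r.t. T
   apply at x₀: ∃r.B⊑¬A
   open: L(x₀) ⊇ {F, ¬A, ¬C, ¬E, ∃r.B} (+ ∃-successors)
2. Hence (∃r.B ⊓ F) ⊑ E: not entailed.

No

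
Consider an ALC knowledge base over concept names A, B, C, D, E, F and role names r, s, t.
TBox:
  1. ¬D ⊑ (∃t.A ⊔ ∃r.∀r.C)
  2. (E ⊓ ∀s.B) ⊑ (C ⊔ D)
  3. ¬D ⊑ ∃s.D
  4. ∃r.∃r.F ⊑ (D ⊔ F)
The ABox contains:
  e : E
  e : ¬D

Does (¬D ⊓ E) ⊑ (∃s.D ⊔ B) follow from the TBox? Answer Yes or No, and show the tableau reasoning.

Yes

1. (¬D ⊓ E) ⊑ (∃s.D ⊔ B)  ⇔  ((¬D ⊓ E) ⊓ (∀s.¬D ⊓ ¬B)) unsat w.r.t. T
   all branches close; clash {D, ¬D} at x₀
2. Hence (¬D ⊓ E) ⊑ (∃s.D ⊔ B): entailed.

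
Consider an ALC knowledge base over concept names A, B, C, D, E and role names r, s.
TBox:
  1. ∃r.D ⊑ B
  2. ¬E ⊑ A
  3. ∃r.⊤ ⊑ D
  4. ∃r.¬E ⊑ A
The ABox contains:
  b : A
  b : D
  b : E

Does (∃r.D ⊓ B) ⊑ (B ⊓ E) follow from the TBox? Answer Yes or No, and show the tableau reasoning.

1. (∃r.D ⊓ B) ⊑ (B ⊓ E)  ⇔  ((∃r.D ⊓ B) ⊓ (¬B ⊔ ¬E)) unsat w.r.t. T
   open: L(x₀) ⊇ {A, B, D, ¬E, ∃r.D} (+ ∃-successors)
2. Hence (∃r.D ⊓ B) ⊑ (B ⊓ E): not entailed.

No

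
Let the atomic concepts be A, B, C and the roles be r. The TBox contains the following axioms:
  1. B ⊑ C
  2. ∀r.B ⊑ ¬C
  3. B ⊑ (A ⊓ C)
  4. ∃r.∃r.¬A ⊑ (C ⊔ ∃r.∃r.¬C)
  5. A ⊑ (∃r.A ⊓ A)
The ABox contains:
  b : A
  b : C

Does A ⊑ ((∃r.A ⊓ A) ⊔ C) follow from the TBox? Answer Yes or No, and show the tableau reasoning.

Yes

1. A ⊑ ((∃r.A ⊓ A) ⊔ C)  ⇔  (A ⊓ ((∀r.¬A ⊔ ¬A) ⊓ ¬C)) unsat w.r.t. T
   all branches close; clash {C, ¬C} at x₀
2. Hence A ⊑ ((∃r.A ⊓ A) ⊔ C): entailed.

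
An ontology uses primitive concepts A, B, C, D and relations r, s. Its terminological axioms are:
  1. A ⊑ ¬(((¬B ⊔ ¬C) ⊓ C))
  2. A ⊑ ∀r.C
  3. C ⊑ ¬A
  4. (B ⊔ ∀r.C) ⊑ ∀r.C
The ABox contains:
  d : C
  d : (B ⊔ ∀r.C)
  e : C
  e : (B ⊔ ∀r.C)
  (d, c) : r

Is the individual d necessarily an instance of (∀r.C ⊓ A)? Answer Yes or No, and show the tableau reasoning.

1. d : (∀r.C ⊓ A)?  L(d) = {C, (B ⊔ ∀r.C)} ∪ {(∃r.¬C ⊔ ¬A)}
   apply at d: C⊑¬A; (B ⊔ ∀r.C)⊑∀r.C
   open: L(d) ⊇ {B, C, ¬A, ∀r.C} — d ∉ (∀r.C ⊓ A) possible
2. Hence d : (∀r.C ⊓ A): not entailed.

No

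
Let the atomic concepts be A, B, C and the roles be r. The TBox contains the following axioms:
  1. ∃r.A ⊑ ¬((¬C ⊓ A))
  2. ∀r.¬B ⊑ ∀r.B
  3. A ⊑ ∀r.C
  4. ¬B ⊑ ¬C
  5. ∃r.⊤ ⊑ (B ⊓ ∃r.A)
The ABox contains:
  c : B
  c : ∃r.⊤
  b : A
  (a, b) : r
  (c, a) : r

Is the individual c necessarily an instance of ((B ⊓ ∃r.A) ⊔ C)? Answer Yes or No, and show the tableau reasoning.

Yes

1. c : ((B ⊓ ∃r.A) ⊔ C)?  L(c) = {B, ∃r.⊤} ∪ {((¬B ⊔ ∀r.¬A) ⊓ ¬C)}
   clash {A, ¬A} at an ∃-successor — c ∈ ((B ⊓ ∃r.A) ⊔ C)
2. Hence c : ((B ⊓ ∃r.A) ⊔ C): entailed.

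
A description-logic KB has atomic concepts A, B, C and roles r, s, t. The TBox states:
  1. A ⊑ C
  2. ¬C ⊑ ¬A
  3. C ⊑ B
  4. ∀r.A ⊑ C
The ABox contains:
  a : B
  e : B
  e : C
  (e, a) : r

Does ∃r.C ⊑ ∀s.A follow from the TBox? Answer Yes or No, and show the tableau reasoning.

1. ∃r.C ⊑ ∀s.A  ⇔  (∃r.C ⊓ ∃s.¬A) unsat w.r.t. T
   open: L(x₀) ⊇ {B, C, ∃r.C, ∃s.¬A} (+ ∃-successors)
2. Hence ∃r.C ⊑ ∀s.A: not entailed.

No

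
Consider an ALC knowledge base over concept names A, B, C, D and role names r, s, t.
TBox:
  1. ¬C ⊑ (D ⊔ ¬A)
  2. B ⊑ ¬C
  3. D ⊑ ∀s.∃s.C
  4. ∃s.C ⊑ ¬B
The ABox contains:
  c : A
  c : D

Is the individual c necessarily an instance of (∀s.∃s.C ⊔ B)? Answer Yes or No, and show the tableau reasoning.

Yes

1. c : (∀s.∃s.C ⊔ B)?  L(c) = {A, D} ∪ {(∃s.∀s.¬C ⊓ ¬B)}
   clash {C, ¬C} at an ∃-successor — c ∈ (∀s.∃s.C ⊔ B)
2. Hence c : (∀s.∃s.C ⊔ B): entailed.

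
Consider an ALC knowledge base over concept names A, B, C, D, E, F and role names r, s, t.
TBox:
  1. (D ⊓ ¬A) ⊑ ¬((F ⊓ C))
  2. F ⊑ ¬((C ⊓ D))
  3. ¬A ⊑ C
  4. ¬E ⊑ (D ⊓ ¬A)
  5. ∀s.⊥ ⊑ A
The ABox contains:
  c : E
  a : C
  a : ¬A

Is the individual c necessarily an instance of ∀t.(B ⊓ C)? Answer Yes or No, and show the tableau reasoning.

No

1. c : ∀t.(B ⊓ C)?  L(c) = {E} ∪ {∃t.(¬B ⊔ ¬C)}
   open: L(c) ⊇ {A, E, ¬F, ∃t.(¬B ⊔ ¬C)} (+ ∃-successors) — c ∉ ∀t.(B ⊓ C) possible
2. Hence c : ∀t.(B ⊓ C): not entailed.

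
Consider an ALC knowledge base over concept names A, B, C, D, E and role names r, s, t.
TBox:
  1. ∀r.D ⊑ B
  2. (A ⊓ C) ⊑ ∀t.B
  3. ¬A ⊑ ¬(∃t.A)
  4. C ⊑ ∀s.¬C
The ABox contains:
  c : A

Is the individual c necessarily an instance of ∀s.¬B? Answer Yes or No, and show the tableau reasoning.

1. c : ∀s.¬B?  L(c) = {A} ∪ {∃s.B}
   open: L(c) ⊇ {A, ¬C, ∃r.¬D, ∃s.B} (+ ∃-successors) — c ∉ ∀s.¬B possible
2. Hence c : ∀s.¬B: not entailed.

No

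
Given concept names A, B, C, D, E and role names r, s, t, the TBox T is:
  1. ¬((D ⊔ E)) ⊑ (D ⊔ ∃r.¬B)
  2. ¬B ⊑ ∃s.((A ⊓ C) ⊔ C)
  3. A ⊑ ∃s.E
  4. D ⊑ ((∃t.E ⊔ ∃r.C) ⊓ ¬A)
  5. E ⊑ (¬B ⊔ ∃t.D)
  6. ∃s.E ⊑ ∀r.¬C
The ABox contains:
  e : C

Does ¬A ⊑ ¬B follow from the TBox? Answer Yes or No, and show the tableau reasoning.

No

1. ¬A ⊑ ¬B  ⇔  (¬A ⊓ B) unsat w.r.t. T
   open: L(x₀) ⊇ {B, D, ¬A, ¬E, ∀s.¬E, …} (+ ∃-successors)
2. Hence ¬A ⊑ ¬B: not entailed.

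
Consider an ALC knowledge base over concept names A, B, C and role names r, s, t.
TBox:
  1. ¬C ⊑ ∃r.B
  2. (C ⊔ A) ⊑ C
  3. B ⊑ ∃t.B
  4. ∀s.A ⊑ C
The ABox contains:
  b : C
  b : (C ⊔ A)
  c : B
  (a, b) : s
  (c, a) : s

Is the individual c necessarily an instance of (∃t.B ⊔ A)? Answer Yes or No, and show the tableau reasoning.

1. c : (∃t.B ⊔ A)?  L(c) = {B} ∪ {(∀t.¬B ⊓ ¬A)}
   clash {B, ¬B} at an ∃-successor — c ∈ (∃t.B ⊔ A)
2. Hence c : (∃t.B ⊔ A): entailed.

Yes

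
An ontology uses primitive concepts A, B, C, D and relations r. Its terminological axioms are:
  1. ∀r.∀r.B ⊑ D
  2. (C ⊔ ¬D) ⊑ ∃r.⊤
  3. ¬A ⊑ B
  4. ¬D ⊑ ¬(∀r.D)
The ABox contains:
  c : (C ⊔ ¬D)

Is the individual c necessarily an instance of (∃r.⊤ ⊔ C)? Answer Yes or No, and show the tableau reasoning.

1. c : (∃r.⊤ ⊔ C)?  L(c) = {(C ⊔ ¬D)} ∪ {(∀r.⊥ ⊓ ¬C)}
   clash {D, ¬D} at c — c ∈ (∃r.⊤ ⊔ C)
2. Hence c : (∃r.⊤ ⊔ C): entailed.

Yes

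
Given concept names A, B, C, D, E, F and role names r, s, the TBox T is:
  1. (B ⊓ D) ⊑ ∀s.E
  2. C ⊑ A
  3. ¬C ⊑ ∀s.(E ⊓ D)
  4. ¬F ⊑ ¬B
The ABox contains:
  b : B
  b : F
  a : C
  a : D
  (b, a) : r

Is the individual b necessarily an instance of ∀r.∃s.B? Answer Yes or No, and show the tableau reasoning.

1. b : ∀r.∃s.B?  L(b) = {B, F} ∪ {∃r.∀s.¬B}
   open: L(b) ⊇ {B, F, ¬C, ¬D, ∀s.(E ⊓ D), …} (+ ∃-successors) — b ∉ ∀r.∃s.B possible
2. Hence b : ∀r.∃s.B: not entailed.

No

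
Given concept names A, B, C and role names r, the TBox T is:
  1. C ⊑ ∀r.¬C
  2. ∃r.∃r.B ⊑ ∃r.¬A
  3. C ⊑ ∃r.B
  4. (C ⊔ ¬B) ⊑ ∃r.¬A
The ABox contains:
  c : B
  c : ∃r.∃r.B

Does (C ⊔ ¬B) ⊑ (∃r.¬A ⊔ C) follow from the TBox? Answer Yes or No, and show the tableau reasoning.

Yes

1. (C ⊔ ¬B) ⊑ (∃r.¬A ⊔ C)  ⇔  ((C ⊔ ¬B) ⊓ (∀r.A ⊓ ¬C)) unsat w.r.t. T
   all branches close; clash {A, ¬A} at an ∃-successor
2. Hence (C ⊔ ¬B) ⊑ (∃r.¬A ⊔ C): entailed.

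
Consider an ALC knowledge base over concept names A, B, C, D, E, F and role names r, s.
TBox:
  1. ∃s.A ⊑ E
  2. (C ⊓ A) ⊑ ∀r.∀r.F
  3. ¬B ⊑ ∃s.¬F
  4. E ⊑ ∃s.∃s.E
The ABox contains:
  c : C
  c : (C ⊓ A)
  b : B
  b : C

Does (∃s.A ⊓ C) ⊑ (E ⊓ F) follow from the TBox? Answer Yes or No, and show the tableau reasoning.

1. (∃s.A ⊓ C) ⊑ (E ⊓ F)  ⇔  ((∃s.A ⊓ C) ⊓ (¬E ⊔ ¬F)) unsat w.r.t. T
   apply at x₀: ∃s.A⊑E
   open: L(x₀) ⊇ {B, C, E, ¬A, ¬F, …} (+ ∃-successors)
2. Hence (∃s.A ⊓ C) ⊑ (E ⊓ F): not entailed.

No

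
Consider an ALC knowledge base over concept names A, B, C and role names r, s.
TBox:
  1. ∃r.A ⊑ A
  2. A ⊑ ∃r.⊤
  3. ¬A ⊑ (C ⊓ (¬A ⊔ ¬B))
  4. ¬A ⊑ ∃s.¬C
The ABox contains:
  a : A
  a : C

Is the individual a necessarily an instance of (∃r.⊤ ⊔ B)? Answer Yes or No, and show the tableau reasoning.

Yes

1. a : (∃r.⊤ ⊔ B)?  L(a) = {A, C} ∪ {(∀r.⊥ ⊓ ¬B)}
   clash ⊥ at an ∃-successor — a ∈ (∃r.⊤ ⊔ B)
2. Hence a : (∃r.⊤ ⊔ B): entailed.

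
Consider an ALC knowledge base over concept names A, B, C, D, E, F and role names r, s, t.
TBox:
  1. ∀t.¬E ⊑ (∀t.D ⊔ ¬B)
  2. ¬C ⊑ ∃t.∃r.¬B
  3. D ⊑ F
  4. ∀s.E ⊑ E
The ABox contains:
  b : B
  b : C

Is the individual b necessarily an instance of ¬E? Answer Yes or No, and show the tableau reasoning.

No

1. b : ¬E?  L(b) = {B, C} ∪ {E}
   open: L(b) ⊇ {B, C, E, ¬D, ∃t.E} (+ ∃-successors) — b ∉ ¬E possible
2. Hence b : ¬E: not entailed.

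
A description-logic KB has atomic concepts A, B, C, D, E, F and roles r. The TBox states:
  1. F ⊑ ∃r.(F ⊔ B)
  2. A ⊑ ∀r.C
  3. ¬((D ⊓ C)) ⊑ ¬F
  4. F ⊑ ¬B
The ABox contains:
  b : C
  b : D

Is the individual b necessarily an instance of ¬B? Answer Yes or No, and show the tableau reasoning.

1. b : ¬B?  L(b) = {C, D} ∪ {B}
   open: L(b) ⊇ {B, C, D, ¬A, ¬F} — b ∉ ¬B possible
2. Hence b : ¬B: not entailed.

No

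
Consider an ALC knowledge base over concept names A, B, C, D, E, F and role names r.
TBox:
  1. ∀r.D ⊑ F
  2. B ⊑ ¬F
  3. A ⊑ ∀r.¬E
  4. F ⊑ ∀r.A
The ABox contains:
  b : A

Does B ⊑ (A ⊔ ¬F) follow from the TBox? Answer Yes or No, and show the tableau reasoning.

Yes

1. B ⊑ (A ⊔ ¬F)  ⇔  (B ⊓ (¬A ⊓ F)) unsat w.r.t. T
   all branches close; clash {F, ¬F} at x₀
2. Hence B ⊑ (A ⊔ ¬F): entailed.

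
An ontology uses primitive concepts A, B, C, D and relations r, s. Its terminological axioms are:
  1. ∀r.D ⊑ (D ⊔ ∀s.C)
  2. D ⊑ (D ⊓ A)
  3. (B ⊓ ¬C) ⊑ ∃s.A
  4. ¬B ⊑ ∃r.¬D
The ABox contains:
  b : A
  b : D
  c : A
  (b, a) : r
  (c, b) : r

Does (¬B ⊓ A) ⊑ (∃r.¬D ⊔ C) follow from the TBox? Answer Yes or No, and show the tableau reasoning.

Yes

1. (¬B ⊓ A) ⊑ (∃r.¬D ⊔ C)  ⇔  ((¬B ⊓ A) ⊓ (∀r.D ⊓ ¬C)) unsat w.r.t. T
   all branches close; clash {D, ¬D} at an ∃-successor
2. Hence (¬B ⊓ A) ⊑ (∃r.¬D ⊔ C): entailed.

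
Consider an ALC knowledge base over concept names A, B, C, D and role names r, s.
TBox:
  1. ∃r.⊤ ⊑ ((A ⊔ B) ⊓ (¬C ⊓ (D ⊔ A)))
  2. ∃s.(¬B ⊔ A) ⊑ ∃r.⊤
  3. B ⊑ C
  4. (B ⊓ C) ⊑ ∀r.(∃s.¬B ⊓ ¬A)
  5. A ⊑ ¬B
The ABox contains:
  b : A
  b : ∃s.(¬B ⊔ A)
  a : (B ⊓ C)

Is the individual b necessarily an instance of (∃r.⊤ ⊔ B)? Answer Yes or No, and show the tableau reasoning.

1. b : (∃r.⊤ ⊔ B)?  L(b) = {A, ∃s.(¬B ⊔ A)} ∪ {(∀r.⊥ ⊓ ¬B)}
   clash ⊥ at an ∃-successor — b ∈ (∃r.⊤ ⊔ B)
2. Hence b : (∃r.⊤ ⊔ B): entailed.

Yes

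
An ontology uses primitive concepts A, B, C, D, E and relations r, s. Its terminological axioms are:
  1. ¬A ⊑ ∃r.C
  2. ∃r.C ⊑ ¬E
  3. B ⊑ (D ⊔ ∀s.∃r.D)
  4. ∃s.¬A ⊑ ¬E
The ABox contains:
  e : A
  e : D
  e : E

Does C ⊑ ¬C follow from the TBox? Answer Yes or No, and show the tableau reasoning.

No

1. C ⊑ ¬C  ⇔  (C ⊓ C) unsat w.r.t. T
   open: L(x₀) ⊇ {A, C, ¬B, ∀r.¬C, ∀s.A}
2. Hence C ⊑ ¬C: not entailed.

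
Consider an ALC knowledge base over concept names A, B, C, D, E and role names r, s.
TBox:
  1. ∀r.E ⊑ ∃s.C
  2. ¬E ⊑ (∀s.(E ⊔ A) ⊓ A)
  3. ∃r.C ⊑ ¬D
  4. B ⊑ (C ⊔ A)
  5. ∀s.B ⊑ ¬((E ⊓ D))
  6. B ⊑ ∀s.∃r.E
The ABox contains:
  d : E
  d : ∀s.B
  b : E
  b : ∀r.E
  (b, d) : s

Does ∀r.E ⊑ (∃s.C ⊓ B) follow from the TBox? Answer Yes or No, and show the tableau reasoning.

1. ∀r.E ⊑ (∃s.C ⊓ B)  ⇔  (∀r.E ⊓ (∀s.¬C ⊔ ¬B)) unsat w.r.t. T
   apply at x₀: ∀r.E⊑∃s.C
   open: L(x₀) ⊇ {E, ¬B, ∀r.E, ∀r.¬C, ∃s.C, …} (+ ∃-successors)
2. Hence ∀r.E ⊑ (∃s.C ⊓ B): not entailed.

No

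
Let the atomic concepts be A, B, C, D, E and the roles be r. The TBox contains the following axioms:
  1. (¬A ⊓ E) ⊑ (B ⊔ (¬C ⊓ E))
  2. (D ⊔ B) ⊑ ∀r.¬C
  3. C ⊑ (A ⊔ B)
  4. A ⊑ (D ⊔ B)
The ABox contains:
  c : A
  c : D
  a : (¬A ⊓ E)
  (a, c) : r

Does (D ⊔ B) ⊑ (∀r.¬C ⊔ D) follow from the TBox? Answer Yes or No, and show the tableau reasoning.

Yes

1. (D ⊔ B) ⊑ (∀r.¬C ⊔ D)  ⇔  ((D ⊔ B) ⊓ (∃r.C ⊓ ¬D)) unsat w.r.t. T
   all branches close; clash {C, ¬C} at an ∃-successor
2. Hence (D ⊔ B) ⊑ (∀r.¬C ⊔ D): entailed.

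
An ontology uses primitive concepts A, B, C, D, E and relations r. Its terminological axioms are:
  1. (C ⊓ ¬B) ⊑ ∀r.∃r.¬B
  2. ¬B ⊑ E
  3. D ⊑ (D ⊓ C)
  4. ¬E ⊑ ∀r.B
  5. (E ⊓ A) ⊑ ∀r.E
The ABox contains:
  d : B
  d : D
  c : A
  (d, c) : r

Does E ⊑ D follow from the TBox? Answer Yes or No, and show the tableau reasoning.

No

1. E ⊑ D  ⇔  (E ⊓ ¬D) unsat w.r.t. T
   open: L(x₀) ⊇ {E, ¬A, ¬C, ¬D}
2. Hence E ⊑ D: not entailed.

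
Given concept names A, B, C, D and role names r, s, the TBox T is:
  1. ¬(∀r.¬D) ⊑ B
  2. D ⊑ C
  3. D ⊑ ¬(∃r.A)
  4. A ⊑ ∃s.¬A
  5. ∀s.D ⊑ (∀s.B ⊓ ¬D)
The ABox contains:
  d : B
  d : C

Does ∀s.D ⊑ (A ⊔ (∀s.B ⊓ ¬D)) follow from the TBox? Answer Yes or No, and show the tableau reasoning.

1. ∀s.D ⊑ (A ⊔ (∀s.B ⊓ ¬D))  ⇔  (∀s.D ⊓ (¬A ⊓ (∃s.¬B ⊔ D))) unsat w.r.t. T
   all branches close; clash {D, ¬D} at x₀
2. Hence ∀s.D ⊑ (A ⊔ (∀s.B ⊓ ¬D)): entailed.

Yes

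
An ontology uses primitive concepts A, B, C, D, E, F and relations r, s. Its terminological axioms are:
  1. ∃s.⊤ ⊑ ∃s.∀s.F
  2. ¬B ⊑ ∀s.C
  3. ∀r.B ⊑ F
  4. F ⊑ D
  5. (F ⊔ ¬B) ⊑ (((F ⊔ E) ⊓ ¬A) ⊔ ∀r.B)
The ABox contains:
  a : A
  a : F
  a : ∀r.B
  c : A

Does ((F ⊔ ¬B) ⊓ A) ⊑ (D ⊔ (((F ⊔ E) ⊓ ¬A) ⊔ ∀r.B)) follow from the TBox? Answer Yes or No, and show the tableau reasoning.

Yes

1. ((F ⊔ ¬B) ⊓ A) ⊑ (D ⊔ (((F ⊔ E) ⊓ ¬A) ⊔ ∀r.B))  ⇔  (((F ⊔ ¬B) ⊓ A) ⊓ (¬D ⊓ (((¬F ⊓ ¬E) ⊔ A) ⊓ ∃r.¬B))) unsat w.r.t. T
   all branches close; clash {D, ¬D} at x₀
2. Hence ((F ⊔ ¬B) ⊓ A) ⊑ (D ⊔ (((F ⊔ E) ⊓ ¬A) ⊔ ∀r.B)): entailed.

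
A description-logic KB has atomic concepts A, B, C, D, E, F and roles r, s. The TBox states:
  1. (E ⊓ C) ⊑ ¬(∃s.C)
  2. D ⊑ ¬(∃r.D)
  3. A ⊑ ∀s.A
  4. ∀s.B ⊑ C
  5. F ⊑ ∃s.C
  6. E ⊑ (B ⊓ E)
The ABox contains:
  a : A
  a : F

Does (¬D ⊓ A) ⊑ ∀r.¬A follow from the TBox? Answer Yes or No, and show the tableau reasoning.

No

1. (¬D ⊓ A) ⊑ ∀r.¬A  ⇔  ((¬D ⊓ A) ⊓ ∃r.A) unsat w.r.t. T
   apply at x₀: A⊑∀s.A
   open: L(x₀) ⊇ {A, ¬D, ¬E, ¬F, ∀s.A, …} (+ ∃-successors)
2. Hence (¬D ⊓ A) ⊑ ∀r.¬A: not entailed.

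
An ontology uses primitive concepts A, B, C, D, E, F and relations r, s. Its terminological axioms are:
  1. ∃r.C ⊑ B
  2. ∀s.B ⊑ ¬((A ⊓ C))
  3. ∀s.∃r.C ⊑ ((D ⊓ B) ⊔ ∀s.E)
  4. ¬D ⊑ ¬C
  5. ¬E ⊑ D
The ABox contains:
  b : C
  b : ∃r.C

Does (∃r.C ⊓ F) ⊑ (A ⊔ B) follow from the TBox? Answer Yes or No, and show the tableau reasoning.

Yes

1. (∃r.C ⊓ F) ⊑ (A ⊔ B)  ⇔  ((∃r.C ⊓ F) ⊓ (¬A ⊓ ¬B)) unsat w.r.t. T
   all branches close; clash {B, ¬B} at x₀
2. Hence (∃r.C ⊓ F) ⊑ (A ⊔ B): entailed.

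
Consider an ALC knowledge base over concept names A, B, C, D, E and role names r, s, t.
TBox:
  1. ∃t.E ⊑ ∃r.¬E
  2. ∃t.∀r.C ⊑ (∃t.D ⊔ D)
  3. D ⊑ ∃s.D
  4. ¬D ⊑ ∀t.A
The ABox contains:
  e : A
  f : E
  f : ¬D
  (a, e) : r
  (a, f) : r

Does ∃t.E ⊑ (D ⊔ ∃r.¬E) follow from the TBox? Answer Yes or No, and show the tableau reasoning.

Yes

1. ∃t.E ⊑ (D ⊔ ∃r.¬E)  ⇔  (∃t.E ⊓ (¬D ⊓ ∀r.E)) unsat w.r.t. T
   all branches close; clash {D, ¬D} at x₀
2. Hence ∃t.E ⊑ (D ⊔ ∃r.¬E): entailed.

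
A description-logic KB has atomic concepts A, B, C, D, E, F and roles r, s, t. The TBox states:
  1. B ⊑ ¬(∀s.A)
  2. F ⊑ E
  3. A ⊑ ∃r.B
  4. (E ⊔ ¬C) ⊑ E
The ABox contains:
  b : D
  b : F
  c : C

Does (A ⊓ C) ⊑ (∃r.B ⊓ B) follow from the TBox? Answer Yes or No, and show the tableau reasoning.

1. (A ⊓ C) ⊑ (∃r.B ⊓ B)  ⇔  ((A ⊓ C) ⊓ (∀r.¬B ⊔ ¬B)) unsat w.r.t. T
   apply at x₀: A⊑∃r.B
   open: L(x₀) ⊇ {A, C, ¬B, ¬E, ¬F, …} (+ ∃-successors)
2. Hence (A ⊓ C) ⊑ (∃r.B ⊓ B): not entailed.

No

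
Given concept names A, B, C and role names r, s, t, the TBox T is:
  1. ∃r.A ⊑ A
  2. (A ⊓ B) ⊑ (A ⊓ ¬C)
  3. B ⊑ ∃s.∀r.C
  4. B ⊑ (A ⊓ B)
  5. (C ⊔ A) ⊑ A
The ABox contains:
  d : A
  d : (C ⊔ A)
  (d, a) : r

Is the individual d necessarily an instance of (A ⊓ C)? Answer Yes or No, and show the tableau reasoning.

1. d : (A ⊓ C)?  L(d) = {A, (C ⊔ A)} ∪ {(¬A ⊔ ¬C)}
   open: L(d) ⊇ {A, ¬B, ¬C} — d ∉ (A ⊓ C) possible
2. Hence d : (A ⊓ C): not entailed.

No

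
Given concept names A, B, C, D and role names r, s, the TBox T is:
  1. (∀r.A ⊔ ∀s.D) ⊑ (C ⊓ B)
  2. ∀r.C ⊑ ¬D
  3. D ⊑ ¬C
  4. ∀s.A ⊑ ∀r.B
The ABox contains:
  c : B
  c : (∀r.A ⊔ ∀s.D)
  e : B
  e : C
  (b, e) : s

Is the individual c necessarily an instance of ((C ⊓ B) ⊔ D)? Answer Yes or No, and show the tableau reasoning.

Yes

1. c : ((C ⊓ B) ⊔ D)?  L(c) = {B, (∀r.A ⊔ ∀s.D)} ∪ {((¬C ⊔ ¬B) ⊓ ¬D)}
   clash {B, ¬B} at c — c ∈ ((C ⊓ B) ⊔ D)
2. Hence c : ((C ⊓ B) ⊔ D): entailed.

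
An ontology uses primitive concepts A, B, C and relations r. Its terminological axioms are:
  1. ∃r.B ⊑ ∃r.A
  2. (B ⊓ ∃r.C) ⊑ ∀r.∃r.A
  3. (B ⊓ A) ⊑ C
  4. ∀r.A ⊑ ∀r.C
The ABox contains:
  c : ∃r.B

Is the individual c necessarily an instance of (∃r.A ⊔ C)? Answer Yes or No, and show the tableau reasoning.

1. c : (∃r.A ⊔ C)?  L(c) = {∃r.B} ∪ {(∀r.¬A ⊓ ¬C)}
   clash {C, ¬C} at c — c ∈ (∃r.A ⊔ C)
2. Hence c : (∃r.A ⊔ C): entailed.

Yes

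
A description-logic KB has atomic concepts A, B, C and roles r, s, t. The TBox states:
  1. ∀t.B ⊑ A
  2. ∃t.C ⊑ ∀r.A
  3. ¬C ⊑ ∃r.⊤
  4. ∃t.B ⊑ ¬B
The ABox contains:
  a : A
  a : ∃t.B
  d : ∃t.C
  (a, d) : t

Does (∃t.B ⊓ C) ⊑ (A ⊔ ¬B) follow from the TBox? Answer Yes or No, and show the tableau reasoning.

1. (∃t.B ⊓ C) ⊑ (A ⊔ ¬B)  ⇔  ((∃t.B ⊓ C) ⊓ (¬A ⊓ B)) unsat w.r.t. T
   all branches close; clash {B, ¬B} at x₀
2. Hence (∃t.B ⊓ C) ⊑ (A ⊔ ¬B): entailed.

Yes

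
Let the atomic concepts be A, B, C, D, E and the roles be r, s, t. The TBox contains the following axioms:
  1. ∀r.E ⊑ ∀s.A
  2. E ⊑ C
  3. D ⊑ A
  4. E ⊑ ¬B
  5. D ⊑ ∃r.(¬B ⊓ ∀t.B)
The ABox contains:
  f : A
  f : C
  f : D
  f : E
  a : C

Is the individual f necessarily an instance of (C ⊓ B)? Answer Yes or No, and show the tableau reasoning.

1. f : (C ⊓ B)?  L(f) = {A, C, D, E} ∪ {(¬C ⊔ ¬B)}
   apply at f: E⊑¬B; D⊑∃r.(¬B ⊓ ∀t.B)
   open: L(f) ⊇ {A, C, D, E, ¬B, …} (+ ∃-successors) — f ∉ (C ⊓ B) possible
2. Hence f : (C ⊓ B): not entailed.

No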